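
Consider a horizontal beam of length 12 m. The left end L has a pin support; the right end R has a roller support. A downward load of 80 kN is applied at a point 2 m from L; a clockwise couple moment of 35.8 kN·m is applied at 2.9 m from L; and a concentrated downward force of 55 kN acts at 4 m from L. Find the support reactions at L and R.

Moments about L: R_y·12 − 80·2 − 35.8 − 55·4 = 0 → R_y = 415.8/12 = 34.65 kN.
ΣF_y = 0: L_y + 34.65 − 80 − 55 = 0 → L_y = 100.3 kN.
ΣF_x = 0: no horizontal applied forces, so L_x = 0.

L_x = 0, L_y = 100.3 kN, R_y = 34.65 kN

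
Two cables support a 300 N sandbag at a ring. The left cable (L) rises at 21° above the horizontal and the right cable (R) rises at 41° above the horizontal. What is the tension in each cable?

T_L = 256.4 N, T_R = 317.2 N

ΣF_x = 0: −T_L·cos21° + T_R·cos41° = 0 → T_R = 1.23701·T_L.
ΣF_y = 0: T_L·sin21° + T_R·sin41° = 300.
Substitute: T_L·(0.358368 + 1.23701·0.656059) = 300 → T_L = 256.428 ≈ 256.4 N.
Then T_R = 1.23701 × 256.428 = 317.2 N.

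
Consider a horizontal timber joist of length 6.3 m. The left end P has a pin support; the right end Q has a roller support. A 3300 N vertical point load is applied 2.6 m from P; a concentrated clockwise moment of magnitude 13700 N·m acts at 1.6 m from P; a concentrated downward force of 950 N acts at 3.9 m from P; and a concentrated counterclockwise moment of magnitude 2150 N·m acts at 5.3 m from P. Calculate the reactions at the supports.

P_x = 0, P_y = 466.7 N, Q_y = 3783 N

Moments about P: Q_y·6.3 − 3300·2.6 − 13700 − 950·3.9 + 2150 = 0 → Q_y = 23835/6.3 = 3783.33 ≈ 3783 N.
ΣF_y = 0: P_y + 3783.33 − 3300 − 950 = 0 → P_y = 466.7 N.
ΣF_x = 0: no horizontal applied forces, so P_x = 0.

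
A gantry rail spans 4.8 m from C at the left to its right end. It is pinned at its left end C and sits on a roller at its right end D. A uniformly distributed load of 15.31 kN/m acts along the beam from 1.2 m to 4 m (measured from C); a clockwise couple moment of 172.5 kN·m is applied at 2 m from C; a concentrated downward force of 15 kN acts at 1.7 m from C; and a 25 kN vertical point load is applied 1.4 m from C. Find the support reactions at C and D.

Resultant of the distributed load: 15.31 × 2.8 = 42.868 kN at 2.6 m from C.
Taking moments about C: D_y·4.8 − (15.31·2.8)·2.6 − 172.5 − 15·1.7 − 25·1.4 = 0 → D_y = 344.4568/4.8 = 71.7618 ≈ 71.76 kN.
ΣF_y = 0: C_y + 71.7618 − 15.31·2.8 − 15 − 25 = 0 → C_y = 11.11 kN.
ΣF_x = 0: no horizontal applied forces, so C_x = 0.

C_x = 0, C_y = 11.11 kN, D_y = 71.76 kN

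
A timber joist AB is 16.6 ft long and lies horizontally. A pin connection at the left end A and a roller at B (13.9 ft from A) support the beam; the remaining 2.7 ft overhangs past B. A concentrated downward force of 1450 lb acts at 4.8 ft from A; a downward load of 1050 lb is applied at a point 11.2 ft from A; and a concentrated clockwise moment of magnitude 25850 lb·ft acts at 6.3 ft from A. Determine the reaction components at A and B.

A_x = 0, A_y = -706.5 lb, B_y = 3206 lb

Moments about A: B_y·13.9 − 1450·4.8 − 1050·11.2 − 25850 = 0 → B_y = 44570/13.9 = 3206.47 ≈ 3206 lb.
ΣF_y = 0: A_y + 3206.47 − 1450 − 1050 = 0 → A_y = -706.5 lb.
ΣF_x = 0: no horizontal applied forces, so A_x = 0.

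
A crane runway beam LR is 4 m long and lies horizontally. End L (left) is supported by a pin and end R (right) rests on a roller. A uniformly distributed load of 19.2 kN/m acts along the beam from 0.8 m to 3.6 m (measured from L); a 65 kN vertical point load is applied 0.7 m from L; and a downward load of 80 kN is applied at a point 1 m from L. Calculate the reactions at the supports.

L_x = 0, L_y = 137.8 kN, R_y = 60.94 kN

Resultant of the distributed load: 19.2 × 2.8 = 53.76 kN at 2.2 m from L.
Taking moments about L: R_y·4 − (19.2·2.8)·2.2 − 65·0.7 − 80·1 = 0 → R_y = 243.772/4 = 60.943 ≈ 60.94 kN.
ΣF_y = 0: L_y + 60.943 − 19.2·2.8 − 65 − 80 = 0 → L_y = 137.8 kN.
ΣF_x = 0: no horizontal applied forces, so L_x = 0.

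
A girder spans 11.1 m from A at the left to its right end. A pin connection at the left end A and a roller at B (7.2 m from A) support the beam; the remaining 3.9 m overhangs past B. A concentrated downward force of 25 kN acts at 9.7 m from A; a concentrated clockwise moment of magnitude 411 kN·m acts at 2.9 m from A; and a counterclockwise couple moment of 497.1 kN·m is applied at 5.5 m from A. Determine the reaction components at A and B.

Taking moments about A: B_y·7.2 − 25·9.7 − 411 + 497.1 = 0 → B_y = 156.4/7.2 = 21.7222 ≈ 21.72 kN.
ΣF_y = 0: A_y + 21.7222 − 25 = 0 → A_y = 3.278 kN.
ΣF_x = 0: no horizontal applied forces, so A_x = 0.

A_x = 0, A_y = 3.278 kN, B_y = 21.72 kN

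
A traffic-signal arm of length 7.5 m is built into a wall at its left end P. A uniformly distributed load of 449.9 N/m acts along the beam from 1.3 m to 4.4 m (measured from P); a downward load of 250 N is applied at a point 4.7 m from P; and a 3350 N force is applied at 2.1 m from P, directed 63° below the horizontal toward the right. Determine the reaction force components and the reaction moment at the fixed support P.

Resultant of the distributed load: 449.9 × 3.1 = 1394.69 N at 2.85 m from P.
ΣF_x = 0: P_x + 3350·cos63° = 0 → P_x = -1521 N.
ΣF_y = 0: P_y − 449.9·3.1 − 250 − 3350·sin63° = 0 → P_y = 4630 N.
ΣM about P: M_P − (449.9·3.1)·2.85 − 250·4.7 − 3350·sin63°·2.1 = 0 → M_P = 11420 N·m.

P_x = -1521 N, P_y = 4630 N, M_P = 11420 N·m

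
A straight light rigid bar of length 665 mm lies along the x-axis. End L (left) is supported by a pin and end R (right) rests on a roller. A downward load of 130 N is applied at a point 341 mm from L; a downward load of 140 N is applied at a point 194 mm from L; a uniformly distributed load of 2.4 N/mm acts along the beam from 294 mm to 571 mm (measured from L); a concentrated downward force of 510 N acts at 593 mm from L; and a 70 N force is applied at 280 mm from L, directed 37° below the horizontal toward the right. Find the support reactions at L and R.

L_x = -55.90 N, L_y = 474.5 N, R_y = 1012 N

Resultant of the distributed load: 2.4 × 277 = 664.8 N at 432.5 mm from L.
Taking moments about L: R_y·665 − 130·341 − 140·194 − (2.4·277)·432.5 − 510·593 − 70·sin37°·280 = 0 → R_y = 673242/665 = 1012.39 ≈ 1012 N.
ΣF_y = 0: L_y + 1012.39 − 130 − 140 − 2.4·277 − 510 − 70·sin37° = 0 → L_y = 474.5 N.
ΣF_x = 0: L_x + 70·cos37° = 0 → L_x = -55.90 N.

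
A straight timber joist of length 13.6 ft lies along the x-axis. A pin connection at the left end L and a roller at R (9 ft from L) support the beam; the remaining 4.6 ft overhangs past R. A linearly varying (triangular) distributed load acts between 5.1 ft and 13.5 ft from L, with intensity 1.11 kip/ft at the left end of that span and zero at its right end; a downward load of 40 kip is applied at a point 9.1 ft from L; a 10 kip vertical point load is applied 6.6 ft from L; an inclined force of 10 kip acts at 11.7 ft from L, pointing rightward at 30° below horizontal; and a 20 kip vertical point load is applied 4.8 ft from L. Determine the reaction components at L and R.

L_x = -8.660 kip, L_y = 10.63 kip, R_y = 69.04 kip

Resultant of the triangular load: ½ × 1.11 × 8.4 = 4.662 kip, acting at 7.9 ft from L (one-third of the span from the peak).
Moments about L: R_y·9 − (½·1.11·8.4)·7.9 − 40·9.1 − 10·6.6 − 10·sin30°·11.7 − 20·4.8 = 0 → R_y = 621.3298/9 = 69.0366 ≈ 69.04 kip.
ΣF_y = 0: L_y + 69.0366 − ½·1.11·8.4 − 40 − 10 − 10·sin30° − 20 = 0 → L_y = 10.63 kip.
ΣF_x = 0: L_x + 10·cos30° = 0 → L_x = -8.660 kip.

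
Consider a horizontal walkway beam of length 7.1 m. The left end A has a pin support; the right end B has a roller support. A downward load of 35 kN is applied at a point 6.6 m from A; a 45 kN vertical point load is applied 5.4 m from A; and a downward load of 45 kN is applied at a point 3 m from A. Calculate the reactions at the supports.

ΣM about A: B_y·7.1 − 35·6.6 − 45·5.4 − 45·3 = 0 → B_y = 609/7.1 = 85.7746 ≈ 85.77 kN.
ΣF_y = 0: A_y + 85.7746 − 35 − 45 − 45 = 0 → A_y = 39.23 kN.
ΣF_x = 0: no horizontal applied forces, so A_x = 0.

A_x = 0, A_y = 39.23 kN, B_y = 85.77 kN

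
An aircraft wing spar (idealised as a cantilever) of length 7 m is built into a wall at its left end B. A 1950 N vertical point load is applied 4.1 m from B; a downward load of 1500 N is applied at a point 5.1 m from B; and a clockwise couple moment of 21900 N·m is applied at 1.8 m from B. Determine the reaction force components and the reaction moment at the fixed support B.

ΣF_x = 0: B_x = 0.
ΣF_y = 0: B_y − 1950 − 1500 = 0 → B_y = 3450 N.
ΣM about B: M_B − 1950·4.1 − 1500·5.1 − 21900 = 0 → M_B = 37540 N·m.

B_x = 0, B_y = 3450 N, M_B = 37540 N·m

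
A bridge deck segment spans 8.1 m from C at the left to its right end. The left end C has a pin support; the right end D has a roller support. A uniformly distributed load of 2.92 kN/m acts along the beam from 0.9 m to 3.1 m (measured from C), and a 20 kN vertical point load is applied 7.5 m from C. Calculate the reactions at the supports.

C_x = 0, C_y = 6.319 kN, D_y = 20.10 kN

Resultant of the distributed load: 2.92 × 2.2 = 6.424 kN at 2 m from C.
Moments about C: D_y·8.1 − (2.92·2.2)·2 − 20·7.5 = 0 → D_y = 162.848/8.1 = 20.1047 ≈ 20.10 kN.
ΣF_y = 0: C_y + 20.1047 − 2.92·2.2 − 20 = 0 → C_y = 6.319 kN.
ΣF_x = 0: no horizontal applied forces, so C_x = 0.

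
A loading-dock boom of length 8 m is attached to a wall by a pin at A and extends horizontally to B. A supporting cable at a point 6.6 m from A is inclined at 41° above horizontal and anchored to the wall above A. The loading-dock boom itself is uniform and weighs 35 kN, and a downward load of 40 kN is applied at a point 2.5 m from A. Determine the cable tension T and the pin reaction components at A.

ΣM about A: T·sin41°·6.6 − 35·4 − 40·2.5 = 0 → T = 240/(6.6·0.656059) = 55.4274 ≈ 55.43 kN.
ΣF_x = 0: A_x − T·cos41° = 0 → A_x = 55.4274 × 0.75471 = 41.83 kN.
ΣF_y = 0: A_y + T·sin41° − 35 − 40 = 0 → A_y = 75 − 55.4274 × 0.656059 = 38.64 kN.

T = 55.43 kN, A_x = 41.83 kN, A_y = 38.64 kN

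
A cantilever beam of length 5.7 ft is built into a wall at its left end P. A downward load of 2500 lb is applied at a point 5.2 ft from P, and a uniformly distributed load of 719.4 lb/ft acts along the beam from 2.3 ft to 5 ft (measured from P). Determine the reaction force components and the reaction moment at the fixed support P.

P_x = 0, P_y = 4442 lb, M_P = 20090 lb·ft

Resultant of the distributed load: 719.4 × 2.7 = 1942.38 lb at 3.65 ft from P.
ΣF_x = 0: P_x = 0.
ΣF_y = 0: P_y − 2500 − 719.4·2.7 = 0 → P_y = 4442 lb.
ΣM about P: M_P − 2500·5.2 − (719.4·2.7)·3.65 = 0 → M_P = 20090 lb·ft.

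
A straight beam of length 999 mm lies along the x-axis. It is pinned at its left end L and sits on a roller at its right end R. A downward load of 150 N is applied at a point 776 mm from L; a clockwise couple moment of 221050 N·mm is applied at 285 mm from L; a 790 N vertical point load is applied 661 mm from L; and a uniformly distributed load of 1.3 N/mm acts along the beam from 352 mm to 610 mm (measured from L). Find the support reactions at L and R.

Resultant of the distributed load: 1.3 × 258 = 335.4 N at 481 mm from L.
ΣM about L: R_y·999 − 150·776 − 221050 − 790·661 − (1.3·258)·481 = 0 → R_y = 1020967.4/999 = 1021.99 ≈ 1022 N.
ΣF_y = 0: L_y + 1021.99 − 150 − 790 − 1.3·258 = 0 → L_y = 253.4 N.
ΣF_x = 0: no horizontal applied forces, so L_x = 0.

L_x = 0, L_y = 253.4 N, R_y = 1022 N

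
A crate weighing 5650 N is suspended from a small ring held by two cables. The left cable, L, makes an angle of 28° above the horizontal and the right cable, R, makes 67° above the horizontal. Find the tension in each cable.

ΣF_x = 0: −T_L·cos28° + T_R·cos67° = 0 → T_R = 2.25973·T_L.
ΣF_y = 0: T_L·sin28° + T_R·sin67° = 5650.
Substitute: T_L·(0.469472 + 2.25973·0.920505) = 5650 → T_L = 2216.06 ≈ 2216 N.
Then T_R = 2.25973 × 2216.06 = 5008 N.

T_L = 2216 N, T_R = 5008 N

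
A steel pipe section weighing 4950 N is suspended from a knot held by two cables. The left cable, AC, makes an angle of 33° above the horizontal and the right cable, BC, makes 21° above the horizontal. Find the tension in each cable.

T_AC = 5712 N, T_BC = 5131 N

ΣF_x = 0: −T_AC·cos33° + T_BC·cos21° = 0 → T_BC = 0.898338·T_AC.
ΣF_y = 0: T_AC·sin33° + T_BC·sin21° = 4950.
Substitute: T_AC·(0.544639 + 0.898338·0.358368) = 4950 → T_AC = 5712.15 ≈ 5712 N.
Then T_BC = 0.898338 × 5712.15 = 5131 N.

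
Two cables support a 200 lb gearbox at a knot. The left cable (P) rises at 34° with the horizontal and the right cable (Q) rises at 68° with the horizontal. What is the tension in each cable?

T_P = 76.60 lb, T_Q = 169.5 lb

ΣF_x = 0: −T_P·cos34° + T_Q·cos68° = 0 → T_Q = 2.21309·T_P.
ΣF_y = 0: T_P·sin34° + T_Q·sin68° = 200.
Substitute: T_P·(0.559193 + 2.21309·0.927184) = 200 → T_P = 76.5951 ≈ 76.60 lb.
Then T_Q = 2.21309 × 76.5951 = 169.5 lb.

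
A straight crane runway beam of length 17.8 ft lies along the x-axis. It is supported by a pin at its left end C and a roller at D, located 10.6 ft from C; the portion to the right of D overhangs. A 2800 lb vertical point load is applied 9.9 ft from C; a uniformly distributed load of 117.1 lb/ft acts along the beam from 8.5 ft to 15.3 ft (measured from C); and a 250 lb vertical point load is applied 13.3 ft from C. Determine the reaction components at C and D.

C_x = 0, C_y = 23.57 lb, D_y = 3823 lb

Resultant of the distributed load: 117.1 × 6.8 = 796.28 lb at 11.9 ft from C.
Taking moments about C: D_y·10.6 − 2800·9.9 − (117.1·6.8)·11.9 − 250·13.3 = 0 → D_y = 40520.732/10.6 = 3822.71 ≈ 3823 lb.
ΣF_y = 0: C_y + 3822.71 − 2800 − 117.1·6.8 − 250 = 0 → C_y = 23.57 lb.
ΣF_x = 0: no horizontal applied forces, so C_x = 0.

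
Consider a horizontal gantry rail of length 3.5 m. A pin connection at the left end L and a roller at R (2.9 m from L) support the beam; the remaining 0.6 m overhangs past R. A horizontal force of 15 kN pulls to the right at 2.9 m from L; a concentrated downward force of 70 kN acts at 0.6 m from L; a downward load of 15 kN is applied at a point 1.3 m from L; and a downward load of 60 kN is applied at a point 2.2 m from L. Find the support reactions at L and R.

L_x = -15.00 kN, L_y = 78.28 kN, R_y = 66.72 kN

Moments about L: R_y·2.9 − 70·0.6 − 15·1.3 − 60·2.2 = 0 → R_y = 193.5/2.9 = 66.7241 ≈ 66.72 kN.
ΣF_y = 0: L_y + 66.7241 − 70 − 15 − 60 = 0 → L_y = 78.28 kN.
ΣF_x = 0: L_x + 15 = 0 → L_x = -15.00 kN.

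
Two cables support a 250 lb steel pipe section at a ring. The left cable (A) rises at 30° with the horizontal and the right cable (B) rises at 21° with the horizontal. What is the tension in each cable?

T_A = 300.3 lb, T_B = 278.6 lb

ΣF_x = 0: −T_A·cos30° + T_B·cos21° = 0 → T_B = 0.927639·T_A.
ΣF_y = 0: T_A·sin30° + T_B·sin21° = 250.
Substitute: T_A·(0.5 + 0.927639·0.358368) = 250 → T_A = 300.323 ≈ 300.3 lb.
Then T_B = 0.927639 × 300.323 = 278.6 lb.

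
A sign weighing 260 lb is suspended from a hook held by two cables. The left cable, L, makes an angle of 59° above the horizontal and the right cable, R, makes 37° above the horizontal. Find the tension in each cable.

ΣF_x = 0: −T_L·cos59° + T_R·cos37° = 0 → T_R = 0.644898·T_L.
ΣF_y = 0: T_L·sin59° + T_R·sin37° = 260.
Substitute: T_L·(0.857167 + 0.644898·0.601815) = 260 → T_L = 208.789 ≈ 208.8 lb.
Then T_R = 0.644898 × 208.789 = 134.6 lb.

T_L = 208.8 lb, T_R = 134.6 lb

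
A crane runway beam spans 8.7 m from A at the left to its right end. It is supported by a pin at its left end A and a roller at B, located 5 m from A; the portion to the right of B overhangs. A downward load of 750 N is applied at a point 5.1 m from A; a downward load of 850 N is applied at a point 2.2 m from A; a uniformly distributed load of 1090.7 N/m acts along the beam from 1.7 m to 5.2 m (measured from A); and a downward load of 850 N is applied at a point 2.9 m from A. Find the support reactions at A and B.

A_x = 0, A_y = 2001 N, B_y = 4266 N

Resultant of the distributed load: 1090.7 × 3.5 = 3817.45 N at 3.45 m from A.
Moments about A: B_y·5 − 750·5.1 − 850·2.2 − (1090.7·3.5)·3.45 − 850·2.9 = 0 → B_y = 21330.2025/5 = 4266.04 ≈ 4266 N.
ΣF_y = 0: A_y + 4266.04 − 750 − 850 − 1090.7·3.5 − 850 = 0 → A_y = 2001 N.
ΣF_x = 0: no horizontal applied forces, so A_x = 0.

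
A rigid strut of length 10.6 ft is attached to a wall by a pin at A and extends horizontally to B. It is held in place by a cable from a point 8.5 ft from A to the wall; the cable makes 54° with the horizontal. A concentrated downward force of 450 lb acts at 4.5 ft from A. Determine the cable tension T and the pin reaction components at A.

T = 294.5 lb, A_x = 173.1 lb, A_y = 211.8 lb

ΣM about A: T·sin54°·8.5 − 450·4.5 = 0 → T = 2025/(8.5·0.809017) = 294.475 ≈ 294.5 lb.
ΣF_x = 0: A_x − T·cos54° = 0 → A_x = 294.475 × 0.587785 = 173.1 lb.
ΣF_y = 0: A_y + T·sin54° − 450 = 0 → A_y = 450 − 294.475 × 0.809017 = 211.8 lb.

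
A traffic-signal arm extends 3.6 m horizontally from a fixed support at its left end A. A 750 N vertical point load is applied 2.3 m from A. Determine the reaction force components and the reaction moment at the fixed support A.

ΣF_x = 0: A_x = 0.
ΣF_y = 0: A_y − 750 = 0 → A_y = 750.0 N.
ΣM about A: M_A − 750·2.3 = 0 → M_A = 1725 N·m.

A_x = 0, A_y = 750.0 N, M_A = 1725 N·m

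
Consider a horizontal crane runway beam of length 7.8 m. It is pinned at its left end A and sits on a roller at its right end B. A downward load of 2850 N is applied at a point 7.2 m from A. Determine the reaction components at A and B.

Taking moments about A: B_y·7.8 − 2850·7.2 = 0 → B_y = 20520/7.8 = 2630.77 ≈ 2631 N.
ΣF_y = 0: A_y + 2630.77 − 2850 = 0 → A_y = 219.2 N.
ΣF_x = 0: no horizontal applied forces, so A_x = 0.

A_x = 0, A_y = 219.2 N, B_y = 2631 N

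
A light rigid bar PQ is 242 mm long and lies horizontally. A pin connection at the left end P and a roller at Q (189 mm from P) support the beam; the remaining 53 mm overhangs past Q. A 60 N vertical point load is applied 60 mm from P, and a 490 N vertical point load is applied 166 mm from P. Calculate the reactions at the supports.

P_x = 0, P_y = 100.6 N, Q_y = 449.4 N

Moments about P: Q_y·189 − 60·60 − 490·166 = 0 → Q_y = 84940/189 = 449.418 ≈ 449.4 N.
ΣF_y = 0: P_y + 449.418 − 60 − 490 = 0 → P_y = 100.6 N.
ΣF_x = 0: no horizontal applied forces, so P_x = 0.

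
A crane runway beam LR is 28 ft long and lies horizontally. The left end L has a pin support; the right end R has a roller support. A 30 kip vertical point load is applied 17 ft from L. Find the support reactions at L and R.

L_x = 0, L_y = 11.79 kip, R_y = 18.21 kip

Taking moments about L: R_y·28 − 30·17 = 0 → R_y = 510/28 = 18.2143 ≈ 18.21 kip.
ΣF_y = 0: L_y + 18.2143 − 30 = 0 → L_y = 11.79 kip.
ΣF_x = 0: no horizontal applied forces, so L_x = 0.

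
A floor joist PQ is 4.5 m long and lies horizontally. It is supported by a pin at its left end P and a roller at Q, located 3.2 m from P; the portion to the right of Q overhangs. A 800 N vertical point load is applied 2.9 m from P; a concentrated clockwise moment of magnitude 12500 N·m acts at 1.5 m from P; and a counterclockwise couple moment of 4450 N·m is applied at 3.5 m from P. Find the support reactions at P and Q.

P_x = 0, P_y = -2441 N, Q_y = 3241 N

Moments about P: Q_y·3.2 − 800·2.9 − 12500 + 4450 = 0 → Q_y = 10370/3.2 = 3240.62 ≈ 3241 N.
ΣF_y = 0: P_y + 3240.62 − 800 = 0 → P_y = -2441 N.
ΣF_x = 0: no horizontal applied forces, so P_x = 0.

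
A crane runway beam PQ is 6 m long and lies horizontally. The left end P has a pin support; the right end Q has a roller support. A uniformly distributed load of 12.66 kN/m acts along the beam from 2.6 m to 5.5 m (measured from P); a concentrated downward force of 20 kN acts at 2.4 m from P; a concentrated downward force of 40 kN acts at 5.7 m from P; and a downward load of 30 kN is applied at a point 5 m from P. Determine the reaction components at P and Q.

Resultant of the distributed load: 12.66 × 2.9 = 36.714 kN at 4.05 m from P.
Taking moments about P: Q_y·6 − (12.66·2.9)·4.05 − 20·2.4 − 40·5.7 − 30·5 = 0 → Q_y = 574.6917/6 = 95.7819 ≈ 95.78 kN.
ΣF_y = 0: P_y + 95.7819 − 12.66·2.9 − 20 − 40 − 30 = 0 → P_y = 30.93 kN.
ΣF_x = 0: no horizontal applied forces, so P_x = 0.

P_x = 0, P_y = 30.93 kN, Q_y = 95.78 kN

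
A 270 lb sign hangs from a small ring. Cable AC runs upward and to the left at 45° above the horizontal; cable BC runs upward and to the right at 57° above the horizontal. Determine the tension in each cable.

ΣF_x = 0: −T_AC·cos45° + T_BC·cos57° = 0 → T_BC = 1.2983·T_AC.
ΣF_y = 0: T_AC·sin45° + T_BC·sin57° = 270.
Substitute: T_AC·(0.707107 + 1.2983·0.838671) = 270 → T_AC = 150.338 ≈ 150.3 lb.
Then T_BC = 1.2983 × 150.338 = 195.2 lb.

T_AC = 150.3 lb, T_BC = 195.2 lb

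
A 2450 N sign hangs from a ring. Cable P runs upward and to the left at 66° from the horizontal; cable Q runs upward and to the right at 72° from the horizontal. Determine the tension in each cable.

T_P = 1131 N, T_Q = 1489 N

ΣF_x = 0: −T_P·cos66° + T_Q·cos72° = 0 → T_Q = 1.31623·T_P.
ΣF_y = 0: T_P·sin66° + T_Q·sin72° = 2450.
Substitute: T_P·(0.913545 + 1.31623·0.951057) = 2450 → T_P = 1131.45 ≈ 1131 N.
Then T_Q = 1.31623 × 1131.45 = 1489 N.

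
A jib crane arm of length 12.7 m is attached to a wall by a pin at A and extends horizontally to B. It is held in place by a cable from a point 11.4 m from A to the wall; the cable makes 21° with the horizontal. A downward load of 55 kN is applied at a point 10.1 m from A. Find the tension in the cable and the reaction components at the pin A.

ΣM about A: T·sin21°·11.4 − 55·10.1 = 0 → T = 555.5/(11.4·0.358368) = 135.972 ≈ 136.0 kN.
ΣF_x = 0: A_x − T·cos21° = 0 → A_x = 135.972 × 0.93358 = 126.9 kN.
ΣF_y = 0: A_y + T·sin21° − 55 = 0 → A_y = 55 − 135.972 × 0.358368 = 6.272 kN.

T = 136.0 kN, A_x = 126.9 kN, A_y = 6.272 kN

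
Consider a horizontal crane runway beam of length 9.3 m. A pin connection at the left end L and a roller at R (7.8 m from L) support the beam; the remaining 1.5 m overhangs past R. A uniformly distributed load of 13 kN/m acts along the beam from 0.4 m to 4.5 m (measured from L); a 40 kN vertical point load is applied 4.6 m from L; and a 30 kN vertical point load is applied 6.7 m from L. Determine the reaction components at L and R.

Resultant of the distributed load: 13 × 4.1 = 53.3 kN at 2.45 m from L.
ΣM about L: R_y·7.8 − (13·4.1)·2.45 − 40·4.6 − 30·6.7 = 0 → R_y = 515.585/7.8 = 66.1006 ≈ 66.10 kN.
ΣF_y = 0: L_y + 66.1006 − 13·4.1 − 40 − 30 = 0 → L_y = 57.20 kN.
ΣF_x = 0: no horizontal applied forces, so L_x = 0.

L_x = 0, L_y = 57.20 kN, R_y = 66.10 kN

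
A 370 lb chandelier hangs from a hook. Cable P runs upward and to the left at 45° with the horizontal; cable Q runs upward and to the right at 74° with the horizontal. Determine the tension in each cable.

ΣF_x = 0: −T_P·cos45° + T_Q·cos74° = 0 → T_Q = 2.56535·T_P.
ΣF_y = 0: T_P·sin45° + T_Q·sin74° = 370.
Substitute: T_P·(0.707107 + 2.56535·0.961262) = 370 → T_P = 116.606 ≈ 116.6 lb.
Then T_Q = 2.56535 × 116.606 = 299.1 lb.

T_P = 116.6 lb, T_Q = 299.1 lb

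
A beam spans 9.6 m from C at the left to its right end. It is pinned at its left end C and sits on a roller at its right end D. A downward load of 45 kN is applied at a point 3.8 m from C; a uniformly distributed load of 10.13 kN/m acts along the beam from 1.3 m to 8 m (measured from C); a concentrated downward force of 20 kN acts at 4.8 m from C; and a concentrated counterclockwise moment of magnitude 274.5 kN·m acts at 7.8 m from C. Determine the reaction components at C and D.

Resultant of the distributed load: 10.13 × 6.7 = 67.871 kN at 4.65 m from C.
Taking moments about C: D_y·9.6 − 45·3.8 − (10.13·6.7)·4.65 − 20·4.8 + 274.5 = 0 → D_y = 308.10015/9.6 = 32.0938 ≈ 32.09 kN.
ΣF_y = 0: C_y + 32.0938 − 45 − 10.13·6.7 − 20 = 0 → C_y = 100.8 kN.
ΣF_x = 0: no horizontal applied forces, so C_x = 0.

C_x = 0, C_y = 100.8 kN, D_y = 32.09 kN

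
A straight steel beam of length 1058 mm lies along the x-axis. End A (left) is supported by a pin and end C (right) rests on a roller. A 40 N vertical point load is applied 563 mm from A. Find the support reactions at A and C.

A_x = 0, A_y = 18.71 N, C_y = 21.29 N

Taking moments about A: C_y·1058 − 40·563 = 0 → C_y = 22520/1058 = 21.2854 ≈ 21.29 N.
ΣF_y = 0: A_y + 21.2854 − 40 = 0 → A_y = 18.71 N.
ΣF_x = 0: no horizontal applied forces, so A_x = 0.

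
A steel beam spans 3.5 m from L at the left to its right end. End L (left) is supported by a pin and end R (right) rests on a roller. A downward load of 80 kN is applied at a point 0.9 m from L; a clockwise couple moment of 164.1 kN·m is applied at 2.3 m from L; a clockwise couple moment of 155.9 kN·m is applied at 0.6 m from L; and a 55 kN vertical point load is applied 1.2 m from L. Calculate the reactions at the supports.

L_x = 0, L_y = 4.143 kN, R_y = 130.9 kN

ΣM about L: R_y·3.5 − 80·0.9 − 164.1 − 155.9 − 55·1.2 = 0 → R_y = 458/3.5 = 130.857 ≈ 130.9 kN.
ΣF_y = 0: L_y + 130.857 − 80 − 55 = 0 → L_y = 4.143 kN.
ΣF_x = 0: no horizontal applied forces, so L_x = 0.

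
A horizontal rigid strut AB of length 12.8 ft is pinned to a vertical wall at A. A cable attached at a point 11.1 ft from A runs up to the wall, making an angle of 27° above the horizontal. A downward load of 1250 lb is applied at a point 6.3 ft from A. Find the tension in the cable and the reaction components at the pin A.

ΣM about A: T·sin27°·11.1 − 1250·6.3 = 0 → T = 7875/(11.1·0.45399) = 1562.72 ≈ 1563 lb.
ΣF_x = 0: A_x − T·cos27° = 0 → A_x = 1562.72 × 0.891007 = 1392 lb.
ΣF_y = 0: A_y + T·sin27° − 1250 = 0 → A_y = 1250 − 1562.72 × 0.45399 = 540.5 lb.

T = 1563 lb, A_x = 1392 lb, A_y = 540.5 lb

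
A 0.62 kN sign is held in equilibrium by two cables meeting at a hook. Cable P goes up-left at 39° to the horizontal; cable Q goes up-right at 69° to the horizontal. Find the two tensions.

T_P = 0.2336 kN, T_Q = 0.5066 kN

ΣF_x = 0: −T_P·cos39° + T_Q·cos69° = 0 → T_Q = 2.16857·T_P.
ΣF_y = 0: T_P·sin39° + T_Q·sin69° = 0.62.
Substitute: T_P·(0.62932 + 2.16857·0.93358) = 0.62 → T_P = 0.233623 ≈ 0.2336 kN.
Then T_Q = 2.16857 × 0.233623 = 0.5066 kN.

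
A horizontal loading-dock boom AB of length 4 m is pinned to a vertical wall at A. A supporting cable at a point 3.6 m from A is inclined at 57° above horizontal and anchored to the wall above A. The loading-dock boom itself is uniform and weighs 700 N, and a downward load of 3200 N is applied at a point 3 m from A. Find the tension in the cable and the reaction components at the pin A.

T = 3643 N, A_x = 1984 N, A_y = 844.4 N

ΣM about A: T·sin57°·3.6 − 700·2 − 3200·3 = 0 → T = 11000/(3.6·0.838671) = 3643.33 ≈ 3643 N.
ΣF_x = 0: A_x − T·cos57° = 0 → A_x = 3643.33 × 0.544639 = 1984 N.
ΣF_y = 0: A_y + T·sin57° − 700 − 3200 = 0 → A_y = 3900 − 3643.33 × 0.838671 = 844.4 N.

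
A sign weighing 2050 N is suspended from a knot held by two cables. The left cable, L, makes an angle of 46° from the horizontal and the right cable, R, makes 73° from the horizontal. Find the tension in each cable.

ΣF_x = 0: −T_L·cos46° + T_R·cos73° = 0 → T_R = 2.37594·T_L.
ΣF_y = 0: T_L·sin46° + T_R·sin73° = 2050.
Substitute: T_L·(0.71934 + 2.37594·0.956305) = 2050 → T_L = 685.283 ≈ 685.3 N.
Then T_R = 2.37594 × 685.283 = 1628 N.

T_L = 685.3 N, T_R = 1628 N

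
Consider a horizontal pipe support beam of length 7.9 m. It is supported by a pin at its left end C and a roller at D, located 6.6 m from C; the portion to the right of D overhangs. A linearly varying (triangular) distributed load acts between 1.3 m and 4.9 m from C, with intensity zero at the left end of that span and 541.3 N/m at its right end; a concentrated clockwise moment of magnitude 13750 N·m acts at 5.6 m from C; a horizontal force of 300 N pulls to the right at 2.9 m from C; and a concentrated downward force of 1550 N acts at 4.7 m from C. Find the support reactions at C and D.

C_x = -300.0 N, C_y = -1209 N, D_y = 3733 N

Resultant of the triangular load: ½ × 541.3 × 3.6 = 974.34 N, acting at 3.7 m from C (one-third of the span from the peak).
Moments about C: D_y·6.6 − (½·541.3·3.6)·3.7 − 13750 − 1550·4.7 = 0 → D_y = 24640.058/6.6 = 3733.34 ≈ 3733 N.
ΣF_y = 0: C_y + 3733.34 − ½·541.3·3.6 − 1550 = 0 → C_y = -1209 N.
ΣF_x = 0: C_x + 300 = 0 → C_x = -300.0 N.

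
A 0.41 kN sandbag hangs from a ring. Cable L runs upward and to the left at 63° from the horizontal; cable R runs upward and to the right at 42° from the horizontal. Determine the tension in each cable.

ΣF_x = 0: −T_L·cos63° + T_R·cos42° = 0 → T_R = 0.610904·T_L.
ΣF_y = 0: T_L·sin63° + T_R·sin42° = 0.41.
Substitute: T_L·(0.891007 + 0.610904·0.669131) = 0.41 → T_L = 0.315438 ≈ 0.3154 kN.
Then T_R = 0.610904 × 0.315438 = 0.1927 kN.

T_L = 0.3154 kN, T_R = 0.1927 kN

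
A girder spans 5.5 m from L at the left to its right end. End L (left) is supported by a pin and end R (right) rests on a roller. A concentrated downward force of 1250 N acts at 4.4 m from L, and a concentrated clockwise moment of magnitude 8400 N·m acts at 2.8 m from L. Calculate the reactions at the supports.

Moments about L: R_y·5.5 − 1250·4.4 − 8400 = 0 → R_y = 13900/5.5 = 2527.27 ≈ 2527 N.
ΣF_y = 0: L_y + 2527.27 − 1250 = 0 → L_y = -1277 N.
ΣF_x = 0: no horizontal applied forces, so L_x = 0.

L_x = 0, L_y = -1277 N, R_y = 2527 N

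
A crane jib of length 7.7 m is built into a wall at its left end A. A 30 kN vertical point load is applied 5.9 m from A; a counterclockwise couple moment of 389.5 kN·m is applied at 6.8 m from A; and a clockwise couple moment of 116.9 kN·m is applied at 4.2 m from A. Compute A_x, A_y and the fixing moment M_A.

A_x = 0, A_y = 30.00 kN, M_A = -95.60 kN·m

ΣF_x = 0: A_x = 0.
ΣF_y = 0: A_y − 30 = 0 → A_y = 30.00 kN.
ΣM about A: M_A − 30·5.9 + 389.5 − 116.9 = 0 → M_A = -95.60 kN·m.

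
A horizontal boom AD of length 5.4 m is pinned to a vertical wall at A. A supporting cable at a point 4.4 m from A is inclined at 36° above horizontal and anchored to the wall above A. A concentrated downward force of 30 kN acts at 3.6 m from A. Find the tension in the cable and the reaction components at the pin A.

T = 41.76 kN, A_x = 33.78 kN, A_y = 5.455 kN

ΣM about A: T·sin36°·4.4 − 30·3.6 = 0 → T = 108/(4.4·0.587785) = 41.7592 ≈ 41.76 kN.
ΣF_x = 0: A_x − T·cos36° = 0 → A_x = 41.7592 × 0.809017 = 33.78 kN.
ΣF_y = 0: A_y + T·sin36° − 30 = 0 → A_y = 30 − 41.7592 × 0.587785 = 5.455 kN.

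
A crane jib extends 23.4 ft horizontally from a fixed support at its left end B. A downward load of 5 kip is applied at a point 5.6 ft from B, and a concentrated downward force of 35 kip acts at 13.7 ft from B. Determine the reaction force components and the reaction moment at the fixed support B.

ΣF_x = 0: B_x = 0.
ΣF_y = 0: B_y − 5 − 35 = 0 → B_y = 40.00 kip.
ΣM about B: M_B − 5·5.6 − 35·13.7 = 0 → M_B = 507.5 kip·ft.

B_x = 0, B_y = 40.00 kip, M_B = 507.5 kip·ft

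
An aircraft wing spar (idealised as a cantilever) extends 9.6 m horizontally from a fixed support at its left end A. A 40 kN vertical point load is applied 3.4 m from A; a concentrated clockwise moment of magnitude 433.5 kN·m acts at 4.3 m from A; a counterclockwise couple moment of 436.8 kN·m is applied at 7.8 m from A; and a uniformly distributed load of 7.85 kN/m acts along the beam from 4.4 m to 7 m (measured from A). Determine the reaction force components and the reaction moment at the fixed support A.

Resultant of the distributed load: 7.85 × 2.6 = 20.41 kN at 5.7 m from A.
ΣF_x = 0: A_x = 0.
ΣF_y = 0: A_y − 40 − 7.85·2.6 = 0 → A_y = 60.41 kN.
ΣM about A: M_A − 40·3.4 − 433.5 + 436.8 − (7.85·2.6)·5.7 = 0 → M_A = 249.0 kN·m.

A_x = 0, A_y = 60.41 kN, M_A = 249.0 kN·m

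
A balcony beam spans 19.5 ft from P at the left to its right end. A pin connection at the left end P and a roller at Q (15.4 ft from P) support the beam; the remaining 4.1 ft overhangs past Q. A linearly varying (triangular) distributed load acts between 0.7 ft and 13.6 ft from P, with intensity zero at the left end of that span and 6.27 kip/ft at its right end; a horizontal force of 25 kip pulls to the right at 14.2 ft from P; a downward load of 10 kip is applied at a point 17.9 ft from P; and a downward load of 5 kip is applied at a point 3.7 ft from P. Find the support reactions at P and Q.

Resultant of the triangular load: ½ × 6.27 × 12.9 = 40.4415 kip, acting at 9.3 ft from P (one-third of the span from the peak).
Taking moments about P: Q_y·15.4 − (½·6.27·12.9)·9.3 − 10·17.9 − 5·3.7 = 0 → Q_y = 573.60595/15.4 = 37.2471 ≈ 37.25 kip.
ΣF_y = 0: P_y + 37.2471 − ½·6.27·12.9 − 10 − 5 = 0 → P_y = 18.19 kip.
ΣF_x = 0: P_x + 25 = 0 → P_x = -25.00 kip.

P_x = -25.00 kip, P_y = 18.19 kip, Q_y = 37.25 kip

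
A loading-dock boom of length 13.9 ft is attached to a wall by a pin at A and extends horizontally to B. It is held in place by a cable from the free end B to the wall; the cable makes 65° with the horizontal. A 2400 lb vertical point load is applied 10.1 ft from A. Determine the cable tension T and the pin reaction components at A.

ΣM about A: T·sin65°·13.9 − 2400·10.1 = 0 → T = 24240/(13.9·0.906308) = 1924.16 ≈ 1924 lb.
ΣF_x = 0: A_x − T·cos65° = 0 → A_x = 1924.16 × 0.422618 = 813.2 lb.
ΣF_y = 0: A_y + T·sin65° − 2400 = 0 → A_y = 2400 − 1924.16 × 0.906308 = 656.1 lb.

T = 1924 lb, A_x = 813.2 lb, A_y = 656.1 lb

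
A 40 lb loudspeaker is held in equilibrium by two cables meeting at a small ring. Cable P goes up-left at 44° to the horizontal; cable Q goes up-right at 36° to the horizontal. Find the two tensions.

ΣF_x = 0: −T_P·cos44° + T_Q·cos36° = 0 → T_Q = 0.889153·T_P.
ΣF_y = 0: T_P·sin44° + T_Q·sin36° = 40.
Substitute: T_P·(0.694658 + 0.889153·0.587785) = 40 → T_P = 32.8599 ≈ 32.86 lb.
Then T_Q = 0.889153 × 32.8599 = 29.22 lb.

T_P = 32.86 lb, T_Q = 29.22 lb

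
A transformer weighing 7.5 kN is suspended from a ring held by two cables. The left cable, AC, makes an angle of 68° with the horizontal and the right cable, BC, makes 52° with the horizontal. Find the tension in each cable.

T_AC = 5.332 kN, T_BC = 3.244 kN

ΣF_x = 0: −T_AC·cos68° + T_BC·cos52° = 0 → T_BC = 0.608462·T_AC.
ΣF_y = 0: T_AC·sin68° + T_BC·sin52° = 7.5.
Substitute: T_AC·(0.927184 + 0.608462·0.788011) = 7.5 → T_AC = 5.33178 ≈ 5.332 kN.
Then T_BC = 0.608462 × 5.33178 = 3.244 kN.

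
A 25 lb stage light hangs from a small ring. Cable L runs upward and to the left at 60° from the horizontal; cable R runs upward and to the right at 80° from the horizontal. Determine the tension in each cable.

T_L = 6.754 lb, T_R = 19.45 lb

ΣF_x = 0: −T_L·cos60° + T_R·cos80° = 0 → T_R = 2.87939·T_L.
ΣF_y = 0: T_L·sin60° + T_R·sin80° = 25.
Substitute: T_L·(0.866025 + 2.87939·0.984808) = 25 → T_L = 6.75371 ≈ 6.754 lb.
Then T_R = 2.87939 × 6.75371 = 19.45 lb.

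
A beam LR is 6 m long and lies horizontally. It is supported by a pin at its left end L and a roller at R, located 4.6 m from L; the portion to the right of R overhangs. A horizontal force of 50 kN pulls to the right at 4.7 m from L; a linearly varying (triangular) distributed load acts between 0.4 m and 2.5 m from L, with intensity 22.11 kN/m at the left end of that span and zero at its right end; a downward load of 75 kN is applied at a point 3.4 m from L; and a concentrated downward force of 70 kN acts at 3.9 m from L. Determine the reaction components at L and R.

Resultant of the triangular load: ½ × 22.11 × 2.1 = 23.2155 kN, acting at 1.1 m from L (one-third of the span from the peak).
Moments about L: R_y·4.6 − (½·22.11·2.1)·1.1 − 75·3.4 − 70·3.9 = 0 → R_y = 553.53705/4.6 = 120.334 ≈ 120.3 kN.
ΣF_y = 0: L_y + 120.334 − ½·22.11·2.1 − 75 − 70 = 0 → L_y = 47.88 kN.
ΣF_x = 0: L_x + 50 = 0 → L_x = -50.00 kN.

L_x = -50.00 kN, L_y = 47.88 kN, R_y = 120.3 kN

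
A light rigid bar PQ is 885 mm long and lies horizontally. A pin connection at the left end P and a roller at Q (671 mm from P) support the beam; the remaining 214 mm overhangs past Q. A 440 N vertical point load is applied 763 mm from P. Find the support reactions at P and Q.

P_x = 0, P_y = -60.33 N, Q_y = 500.3 N

ΣM about P: Q_y·671 − 440·763 = 0 → Q_y = 335720/671 = 500.328 ≈ 500.3 N.
ΣF_y = 0: P_y + 500.328 − 440 = 0 → P_y = -60.33 N.
ΣF_x = 0: no horizontal applied forces, so P_x = 0.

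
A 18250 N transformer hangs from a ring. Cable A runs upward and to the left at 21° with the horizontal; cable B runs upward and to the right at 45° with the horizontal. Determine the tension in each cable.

T_A = 14130 N, T_B = 18650 N

ΣF_x = 0: −T_A·cos21° + T_B·cos45° = 0 → T_B = 1.32028·T_A.
ΣF_y = 0: T_A·sin21° + T_B·sin45° = 18250.
Substitute: T_A·(0.358368 + 1.32028·0.707107) = 18250 → T_A = 14126 ≈ 14130 N.
Then T_B = 1.32028 × 14126 = 18650 N.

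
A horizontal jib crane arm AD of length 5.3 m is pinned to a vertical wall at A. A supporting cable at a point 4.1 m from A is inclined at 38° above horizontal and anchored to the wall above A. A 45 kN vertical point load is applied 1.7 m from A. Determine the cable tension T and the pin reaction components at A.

ΣM about A: T·sin38°·4.1 − 45·1.7 = 0 → T = 76.5/(4.1·0.615661) = 30.3065 ≈ 30.31 kN.
ΣF_x = 0: A_x − T·cos38° = 0 → A_x = 30.3065 × 0.788011 = 23.88 kN.
ΣF_y = 0: A_y + T·sin38° − 45 = 0 → A_y = 45 − 30.3065 × 0.615661 = 26.34 kN.

T = 30.31 kN, A_x = 23.88 kN, A_y = 26.34 kN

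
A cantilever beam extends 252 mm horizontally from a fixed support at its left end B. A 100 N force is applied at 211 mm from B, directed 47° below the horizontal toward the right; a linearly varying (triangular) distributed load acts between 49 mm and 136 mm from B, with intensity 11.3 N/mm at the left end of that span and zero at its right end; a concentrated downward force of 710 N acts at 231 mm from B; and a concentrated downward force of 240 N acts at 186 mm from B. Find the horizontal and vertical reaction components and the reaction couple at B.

B_x = -68.20 N, B_y = 1515 N, M_B = 262400 N·mm

Resultant of the triangular load: ½ × 11.3 × 87 = 491.55 N, acting at 78 mm from B (one-third of the span from the peak).
ΣF_x = 0: B_x + 100·cos47° = 0 → B_x = -68.20 N.
ΣF_y = 0: B_y − 100·sin47° − ½·11.3·87 − 710 − 240 = 0 → B_y = 1515 N.
ΣM about B: M_B − 100·sin47°·211 − (½·11.3·87)·78 − 710·231 − 240·186 = 0 → M_B = 262400 N·mm.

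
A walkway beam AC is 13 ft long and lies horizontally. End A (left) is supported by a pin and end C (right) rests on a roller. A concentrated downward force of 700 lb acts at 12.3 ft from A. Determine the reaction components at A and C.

Taking moments about A: C_y·13 − 700·12.3 = 0 → C_y = 8610/13 = 662.308 ≈ 662.3 lb.
ΣF_y = 0: A_y + 662.308 − 700 = 0 → A_y = 37.69 lb.
ΣF_x = 0: no horizontal applied forces, so A_x = 0.

A_x = 0, A_y = 37.69 lb, C_y = 662.3 lb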